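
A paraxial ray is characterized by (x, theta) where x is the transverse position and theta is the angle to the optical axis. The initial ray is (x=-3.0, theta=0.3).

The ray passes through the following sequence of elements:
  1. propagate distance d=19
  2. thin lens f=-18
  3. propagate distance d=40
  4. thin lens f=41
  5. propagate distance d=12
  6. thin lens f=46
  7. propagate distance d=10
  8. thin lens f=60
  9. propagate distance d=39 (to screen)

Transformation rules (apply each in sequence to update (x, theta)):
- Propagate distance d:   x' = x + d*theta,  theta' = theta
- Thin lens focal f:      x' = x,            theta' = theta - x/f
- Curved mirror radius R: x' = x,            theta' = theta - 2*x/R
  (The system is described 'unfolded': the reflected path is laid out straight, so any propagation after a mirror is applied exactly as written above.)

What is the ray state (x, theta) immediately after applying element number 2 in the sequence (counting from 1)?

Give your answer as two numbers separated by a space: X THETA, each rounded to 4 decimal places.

Initial: x=-3.0000 theta=0.3000
After 1 (propagate distance d=19): x=2.7000 theta=0.3000
After 2 (thin lens f=-18): x=2.7000 theta=0.4500
Rounded to 4 decimal places: x = 2.7000, theta = 0.4500

Answer: 2.7000 0.4500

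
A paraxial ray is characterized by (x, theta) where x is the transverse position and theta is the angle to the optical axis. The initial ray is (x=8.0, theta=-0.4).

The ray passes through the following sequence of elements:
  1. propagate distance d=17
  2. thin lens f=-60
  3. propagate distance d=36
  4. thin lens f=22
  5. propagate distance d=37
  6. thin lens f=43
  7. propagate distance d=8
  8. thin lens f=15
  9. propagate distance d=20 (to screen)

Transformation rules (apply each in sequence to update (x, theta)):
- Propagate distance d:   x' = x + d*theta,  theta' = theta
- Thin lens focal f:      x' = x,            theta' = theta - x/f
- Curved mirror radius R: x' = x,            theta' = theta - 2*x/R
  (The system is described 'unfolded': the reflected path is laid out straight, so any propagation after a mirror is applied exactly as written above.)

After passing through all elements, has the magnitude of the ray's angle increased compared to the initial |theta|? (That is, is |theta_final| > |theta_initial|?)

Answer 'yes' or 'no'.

Answer: yes

Derivation:
Initial: x=8.0000 theta=-0.4000
After 1 (propagate distance d=17): x=1.2000 theta=-0.4000
After 2 (thin lens f=-60): x=1.2000 theta=-0.3800
After 3 (propagate distance d=36): x=-12.4800 theta=-0.3800
After 4 (thin lens f=22): x=-12.4800 theta=103/550 (≈0.1873)
After 5 (propagate distance d=37): x=-3053/550 (≈-5.5509) theta=103/550 (≈0.1873)
After 6 (thin lens f=43): x=-3053/550 (≈-5.5509) theta=87/275 (≈0.3164)
After 7 (propagate distance d=8): x=-3.0200 theta=87/275 (≈0.3164)
After 8 (thin lens f=15): x=-3.0200 theta=4271/8250 (≈0.5177)
After 9 (propagate distance d=20 (to screen)): x=12101/1650 (≈7.3339) theta=4271/8250 (≈0.5177)
|theta_initial|=0.4000 |theta_final|=4271/8250 (≈0.5177) -> increased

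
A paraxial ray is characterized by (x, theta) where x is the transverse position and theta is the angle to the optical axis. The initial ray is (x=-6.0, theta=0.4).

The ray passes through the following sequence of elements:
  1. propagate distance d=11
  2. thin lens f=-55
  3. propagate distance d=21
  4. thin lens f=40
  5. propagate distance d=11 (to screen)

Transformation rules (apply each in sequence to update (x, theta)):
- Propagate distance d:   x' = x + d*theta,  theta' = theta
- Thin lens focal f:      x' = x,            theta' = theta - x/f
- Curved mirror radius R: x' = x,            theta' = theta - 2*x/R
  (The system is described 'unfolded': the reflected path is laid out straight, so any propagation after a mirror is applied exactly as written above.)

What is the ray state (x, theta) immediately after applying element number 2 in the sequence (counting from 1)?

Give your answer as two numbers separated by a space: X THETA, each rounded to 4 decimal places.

Answer: -1.6000 0.3709

Derivation:
Initial: x=-6.0000 theta=0.4000
After 1 (propagate distance d=11): x=-1.6000 theta=0.4000
After 2 (thin lens f=-55): x=-1.6000 theta=102/275 (≈0.3709)
Rounded to 4 decimal places: x = -1.6000, theta = 0.3709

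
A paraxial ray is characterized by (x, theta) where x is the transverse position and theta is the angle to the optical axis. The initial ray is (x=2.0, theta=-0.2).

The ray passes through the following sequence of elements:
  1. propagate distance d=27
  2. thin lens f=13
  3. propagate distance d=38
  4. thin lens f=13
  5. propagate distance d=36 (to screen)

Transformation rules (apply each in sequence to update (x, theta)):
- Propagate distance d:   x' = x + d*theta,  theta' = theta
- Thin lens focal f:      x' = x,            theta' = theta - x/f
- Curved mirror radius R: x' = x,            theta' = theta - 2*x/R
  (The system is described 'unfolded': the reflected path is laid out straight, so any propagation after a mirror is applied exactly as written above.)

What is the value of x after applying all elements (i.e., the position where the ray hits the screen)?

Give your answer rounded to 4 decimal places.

Answer: 4.0935

Derivation:
Initial: x=2.0000 theta=-0.2000
After 1 (propagate distance d=27): x=-3.4000 theta=-0.2000
After 2 (thin lens f=13): x=-3.4000 theta=4/65 (≈0.0615)
After 3 (propagate distance d=38): x=-69/65 (≈-1.0615) theta=4/65 (≈0.0615)
After 4 (thin lens f=13): x=-69/65 (≈-1.0615) theta=121/845 (≈0.1432)
After 5 (propagate distance d=36 (to screen)): x=3459/845 (≈4.0935) theta=121/845 (≈0.1432)
Rounded to 4 decimal places: x = 4.0935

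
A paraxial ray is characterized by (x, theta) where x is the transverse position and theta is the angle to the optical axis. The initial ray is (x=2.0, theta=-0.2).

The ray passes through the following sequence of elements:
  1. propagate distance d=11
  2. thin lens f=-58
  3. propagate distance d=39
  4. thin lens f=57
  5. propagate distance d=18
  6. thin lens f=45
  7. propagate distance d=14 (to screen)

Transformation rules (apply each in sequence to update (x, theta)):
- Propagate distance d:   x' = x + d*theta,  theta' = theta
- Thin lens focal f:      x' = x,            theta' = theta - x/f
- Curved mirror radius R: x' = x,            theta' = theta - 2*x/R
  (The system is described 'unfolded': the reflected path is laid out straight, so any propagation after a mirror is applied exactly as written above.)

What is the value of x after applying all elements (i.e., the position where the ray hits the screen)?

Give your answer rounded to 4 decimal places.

Initial: x=2.0000 theta=-0.2000
After 1 (propagate distance d=11): x=-0.2000 theta=-0.2000
After 2 (thin lens f=-58): x=-0.2000 theta=-59/290 (≈-0.2034)
After 3 (propagate distance d=39): x=-2359/290 (≈-8.1345) theta=-59/290 (≈-0.2034)
After 4 (thin lens f=57): x=-2359/290 (≈-8.1345) theta=-502/8265 (≈-0.0607)
After 5 (propagate distance d=18): x=-10169/1102 (≈-9.2278) theta=-502/8265 (≈-0.0607)
After 6 (thin lens f=45): x=-10169/1102 (≈-9.2278) theta=7157/49590 (≈0.1443)
After 7 (propagate distance d=14 (to screen)): x=-357407/49590 (≈-7.2072) theta=7157/49590 (≈0.1443)
Rounded to 4 decimal places: x = -7.2072

Answer: -7.2072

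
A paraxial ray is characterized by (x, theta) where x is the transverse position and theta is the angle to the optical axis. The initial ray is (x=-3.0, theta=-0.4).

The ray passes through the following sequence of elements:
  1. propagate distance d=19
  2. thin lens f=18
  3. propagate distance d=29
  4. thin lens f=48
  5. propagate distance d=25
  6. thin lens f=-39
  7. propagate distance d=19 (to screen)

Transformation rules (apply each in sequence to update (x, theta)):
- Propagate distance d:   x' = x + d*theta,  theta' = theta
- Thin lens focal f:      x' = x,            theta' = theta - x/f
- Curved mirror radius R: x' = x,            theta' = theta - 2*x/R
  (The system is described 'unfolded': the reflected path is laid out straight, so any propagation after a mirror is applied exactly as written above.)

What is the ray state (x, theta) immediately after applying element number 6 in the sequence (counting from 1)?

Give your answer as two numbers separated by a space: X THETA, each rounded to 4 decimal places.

Initial: x=-3.0000 theta=-0.4000
After 1 (propagate distance d=19): x=-10.6000 theta=-0.4000
After 2 (thin lens f=18): x=-10.6000 theta=17/90 (≈0.1889)
After 3 (propagate distance d=29): x=-461/90 (≈-5.1222) theta=17/90 (≈0.1889)
After 4 (thin lens f=48): x=-461/90 (≈-5.1222) theta=1277/4320 (≈0.2956)
After 5 (propagate distance d=25): x=9797/4320 (≈2.2678) theta=1277/4320 (≈0.2956)
After 6 (thin lens f=-39): x=9797/4320 (≈2.2678) theta=745/2106 (≈0.3538)
Rounded to 4 decimal places: x = 2.2678, theta = 0.3538

Answer: 2.2678 0.3538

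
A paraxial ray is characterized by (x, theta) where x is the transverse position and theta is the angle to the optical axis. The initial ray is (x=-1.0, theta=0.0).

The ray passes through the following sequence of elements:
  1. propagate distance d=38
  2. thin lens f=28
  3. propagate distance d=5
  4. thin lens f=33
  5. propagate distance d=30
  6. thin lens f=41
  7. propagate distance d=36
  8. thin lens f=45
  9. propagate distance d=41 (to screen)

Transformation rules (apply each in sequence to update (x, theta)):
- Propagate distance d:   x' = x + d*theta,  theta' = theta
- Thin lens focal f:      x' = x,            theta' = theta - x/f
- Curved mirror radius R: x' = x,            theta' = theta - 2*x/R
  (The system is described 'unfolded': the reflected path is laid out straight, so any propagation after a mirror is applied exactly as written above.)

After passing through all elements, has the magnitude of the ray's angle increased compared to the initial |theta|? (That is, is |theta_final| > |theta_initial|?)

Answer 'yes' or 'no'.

Initial: x=-1.0000 theta=0.0000
After 1 (propagate distance d=38): x=-1.0000 theta=0.0000
After 2 (thin lens f=28): x=-1.0000 theta=1/28 (≈0.0357)
After 3 (propagate distance d=5): x=-23/28 (≈-0.8214) theta=1/28 (≈0.0357)
After 4 (thin lens f=33): x=-23/28 (≈-0.8214) theta=2/33 (≈0.0606)
After 5 (propagate distance d=30): x=307/308 (≈0.9968) theta=2/33 (≈0.0606)
After 6 (thin lens f=41): x=307/308 (≈0.9968) theta=125/3444 (≈0.0363)
After 7 (propagate distance d=36): x=29087/12628 (≈2.3034) theta=125/3444 (≈0.0363)
After 8 (thin lens f=45): x=29087/12628 (≈2.3034) theta=-4231/284130 (≈-0.0149)
After 9 (propagate distance d=41 (to screen)): x=961973/568260 (≈1.6928) theta=-4231/284130 (≈-0.0149)
|theta_initial|=0.0000 |theta_final|=4231/284130 (≈0.0149) -> increased

Answer: yes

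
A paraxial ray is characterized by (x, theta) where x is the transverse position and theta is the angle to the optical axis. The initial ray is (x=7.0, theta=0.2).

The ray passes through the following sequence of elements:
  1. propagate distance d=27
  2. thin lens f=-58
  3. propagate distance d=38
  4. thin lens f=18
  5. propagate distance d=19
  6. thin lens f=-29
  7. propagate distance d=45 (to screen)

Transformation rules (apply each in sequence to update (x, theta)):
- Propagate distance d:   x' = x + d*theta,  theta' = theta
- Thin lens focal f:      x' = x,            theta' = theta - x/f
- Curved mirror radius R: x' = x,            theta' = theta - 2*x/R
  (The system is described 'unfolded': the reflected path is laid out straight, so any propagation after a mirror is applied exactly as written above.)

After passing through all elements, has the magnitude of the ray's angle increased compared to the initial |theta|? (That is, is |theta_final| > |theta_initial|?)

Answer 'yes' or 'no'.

Answer: yes

Derivation:
Initial: x=7.0000 theta=0.2000
After 1 (propagate distance d=27): x=12.4000 theta=0.2000
After 2 (thin lens f=-58): x=12.4000 theta=12/29 (≈0.4138)
After 3 (propagate distance d=38): x=4078/145 (≈28.1241) theta=12/29 (≈0.4138)
After 4 (thin lens f=18): x=4078/145 (≈28.1241) theta=-1499/1305 (≈-1.1487)
After 5 (propagate distance d=19): x=8221/1305 (≈6.2996) theta=-1499/1305 (≈-1.1487)
After 6 (thin lens f=-29): x=8221/1305 (≈6.2996) theta=-2350/2523 (≈-0.9314)
After 7 (propagate distance d=45 (to screen)): x=-1347841/37845 (≈-35.6148) theta=-2350/2523 (≈-0.9314)
|theta_initial|=0.2000 |theta_final|=2350/2523 (≈0.9314) -> increased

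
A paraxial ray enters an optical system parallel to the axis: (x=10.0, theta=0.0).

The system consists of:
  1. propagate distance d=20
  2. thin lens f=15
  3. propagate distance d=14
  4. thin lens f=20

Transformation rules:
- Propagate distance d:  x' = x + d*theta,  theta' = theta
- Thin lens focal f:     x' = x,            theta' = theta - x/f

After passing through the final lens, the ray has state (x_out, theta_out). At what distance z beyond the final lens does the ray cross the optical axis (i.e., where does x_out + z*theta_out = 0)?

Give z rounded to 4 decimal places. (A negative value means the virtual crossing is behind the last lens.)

Initial: x=10.0000 theta=0.0000
After 1 (propagate distance d=20): x=10.0000 theta=0.0000
After 2 (thin lens f=15): x=10.0000 theta=-2/3 (≈-0.6667)
After 3 (propagate distance d=14): x=2/3 (≈0.6667) theta=-2/3 (≈-0.6667)
After 4 (thin lens f=20): x=2/3 (≈0.6667) theta=-0.7000
z_focus = -x_out/theta_out = -(2/3)/(-0.7000) = 20/21 ≈ 0.9524
Rounded to 4 decimal places: z = 0.9524

Answer: 0.9524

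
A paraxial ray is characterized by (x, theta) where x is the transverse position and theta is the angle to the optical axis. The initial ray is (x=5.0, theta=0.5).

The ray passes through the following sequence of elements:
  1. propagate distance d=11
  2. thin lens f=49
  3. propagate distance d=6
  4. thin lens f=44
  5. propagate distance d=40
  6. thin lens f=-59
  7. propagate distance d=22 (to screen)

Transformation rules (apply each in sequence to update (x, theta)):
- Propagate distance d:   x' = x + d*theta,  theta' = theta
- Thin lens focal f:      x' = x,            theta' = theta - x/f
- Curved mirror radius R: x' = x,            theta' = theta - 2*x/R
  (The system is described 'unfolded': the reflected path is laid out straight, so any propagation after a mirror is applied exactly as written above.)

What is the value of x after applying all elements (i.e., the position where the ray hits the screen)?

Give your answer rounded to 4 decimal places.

Initial: x=5.0000 theta=0.5000
After 1 (propagate distance d=11): x=10.5000 theta=0.5000
After 2 (thin lens f=49): x=10.5000 theta=2/7 (≈0.2857)
After 3 (propagate distance d=6): x=171/14 (≈12.2143) theta=2/7 (≈0.2857)
After 4 (thin lens f=44): x=171/14 (≈12.2143) theta=5/616 (≈0.0081)
After 5 (propagate distance d=40): x=1931/154 (≈12.5390) theta=5/616 (≈0.0081)
After 6 (thin lens f=-59): x=1931/154 (≈12.5390) theta=729/3304 (≈0.2206)
After 7 (propagate distance d=22 (to screen)): x=316067/18172 (≈17.3931) theta=729/3304 (≈0.2206)
Rounded to 4 decimal places: x = 17.3931

Answer: 17.3931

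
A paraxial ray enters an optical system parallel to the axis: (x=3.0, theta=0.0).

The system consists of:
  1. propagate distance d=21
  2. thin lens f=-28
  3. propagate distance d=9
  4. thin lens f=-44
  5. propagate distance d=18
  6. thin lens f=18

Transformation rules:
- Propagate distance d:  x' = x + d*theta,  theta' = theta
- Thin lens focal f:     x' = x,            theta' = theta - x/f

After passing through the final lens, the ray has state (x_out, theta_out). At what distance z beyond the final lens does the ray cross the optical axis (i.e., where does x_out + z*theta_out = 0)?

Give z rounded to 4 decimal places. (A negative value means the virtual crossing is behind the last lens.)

Initial: x=3.0000 theta=0.0000
After 1 (propagate distance d=21): x=3.0000 theta=0.0000
After 2 (thin lens f=-28): x=3.0000 theta=3/28 (≈0.1071)
After 3 (propagate distance d=9): x=111/28 (≈3.9643) theta=3/28 (≈0.1071)
After 4 (thin lens f=-44): x=111/28 (≈3.9643) theta=243/1232 (≈0.1972)
After 5 (propagate distance d=18): x=4629/616 (≈7.5146) theta=243/1232 (≈0.1972)
After 6 (thin lens f=18): x=4629/616 (≈7.5146) theta=-37/168 (≈-0.2202)
z_focus = -x_out/theta_out = -(4629/616)/(-37/168) = 13887/407 ≈ 34.1204
Rounded to 4 decimal places: z = 34.1204

Answer: 34.1204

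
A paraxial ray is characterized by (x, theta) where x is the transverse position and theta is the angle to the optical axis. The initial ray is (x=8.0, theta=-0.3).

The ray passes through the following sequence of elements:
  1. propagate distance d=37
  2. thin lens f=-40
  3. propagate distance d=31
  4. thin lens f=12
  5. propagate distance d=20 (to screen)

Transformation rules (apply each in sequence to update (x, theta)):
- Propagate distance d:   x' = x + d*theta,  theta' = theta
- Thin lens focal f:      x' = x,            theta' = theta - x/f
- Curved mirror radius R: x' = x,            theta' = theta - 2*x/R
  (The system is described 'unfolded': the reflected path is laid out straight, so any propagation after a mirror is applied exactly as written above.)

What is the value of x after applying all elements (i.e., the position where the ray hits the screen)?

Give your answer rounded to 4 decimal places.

Initial: x=8.0000 theta=-0.3000
After 1 (propagate distance d=37): x=-3.1000 theta=-0.3000
After 2 (thin lens f=-40): x=-3.1000 theta=-0.3775
After 3 (propagate distance d=31): x=-14.8025 theta=-0.3775
After 4 (thin lens f=12): x=-14.8025 theta=4109/4800 (≈0.8560)
After 5 (propagate distance d=20 (to screen)): x=1391/600 (≈2.3183) theta=4109/4800 (≈0.8560)
Rounded to 4 decimal places: x = 2.3183

Answer: 2.3183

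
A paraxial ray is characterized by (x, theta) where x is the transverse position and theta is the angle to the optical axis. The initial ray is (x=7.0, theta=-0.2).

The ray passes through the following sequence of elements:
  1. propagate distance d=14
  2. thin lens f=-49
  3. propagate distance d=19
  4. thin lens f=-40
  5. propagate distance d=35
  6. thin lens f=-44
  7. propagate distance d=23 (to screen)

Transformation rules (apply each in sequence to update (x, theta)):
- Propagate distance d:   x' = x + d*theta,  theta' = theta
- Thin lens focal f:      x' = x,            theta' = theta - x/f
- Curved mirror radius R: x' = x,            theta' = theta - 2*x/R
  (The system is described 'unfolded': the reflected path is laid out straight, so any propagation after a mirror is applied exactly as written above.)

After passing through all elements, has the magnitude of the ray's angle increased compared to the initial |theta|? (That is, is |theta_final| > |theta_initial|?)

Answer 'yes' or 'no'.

Initial: x=7.0000 theta=-0.2000
After 1 (propagate distance d=14): x=4.2000 theta=-0.2000
After 2 (thin lens f=-49): x=4.2000 theta=-4/35 (≈-0.1143)
After 3 (propagate distance d=19): x=71/35 (≈2.0286) theta=-4/35 (≈-0.1143)
After 4 (thin lens f=-40): x=71/35 (≈2.0286) theta=-89/1400 (≈-0.0636)
After 5 (propagate distance d=35): x=-11/56 (≈-0.1964) theta=-89/1400 (≈-0.0636)
After 6 (thin lens f=-44): x=-11/56 (≈-0.1964) theta=-381/5600 (≈-0.0680)
After 7 (propagate distance d=23 (to screen)): x=-1409/800 (≈-1.7613) theta=-381/5600 (≈-0.0680)
|theta_initial|=0.2000 |theta_final|=381/5600 (≈0.0680) -> not increased

Answer: no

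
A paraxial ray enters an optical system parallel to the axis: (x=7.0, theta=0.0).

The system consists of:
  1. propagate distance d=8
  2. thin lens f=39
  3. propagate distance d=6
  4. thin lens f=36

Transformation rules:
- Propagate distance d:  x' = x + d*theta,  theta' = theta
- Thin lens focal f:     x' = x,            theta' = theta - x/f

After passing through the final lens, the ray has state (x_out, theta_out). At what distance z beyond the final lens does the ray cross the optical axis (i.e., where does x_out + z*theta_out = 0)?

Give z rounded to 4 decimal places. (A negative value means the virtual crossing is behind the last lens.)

Initial: x=7.0000 theta=0.0000
After 1 (propagate distance d=8): x=7.0000 theta=0.0000
After 2 (thin lens f=39): x=7.0000 theta=-7/39 (≈-0.1795)
After 3 (propagate distance d=6): x=77/13 (≈5.9231) theta=-7/39 (≈-0.1795)
After 4 (thin lens f=36): x=77/13 (≈5.9231) theta=-161/468 (≈-0.3440)
z_focus = -x_out/theta_out = -(77/13)/(-161/468) = 396/23 ≈ 17.2174
Rounded to 4 decimal places: z = 17.2174

Answer: 17.2174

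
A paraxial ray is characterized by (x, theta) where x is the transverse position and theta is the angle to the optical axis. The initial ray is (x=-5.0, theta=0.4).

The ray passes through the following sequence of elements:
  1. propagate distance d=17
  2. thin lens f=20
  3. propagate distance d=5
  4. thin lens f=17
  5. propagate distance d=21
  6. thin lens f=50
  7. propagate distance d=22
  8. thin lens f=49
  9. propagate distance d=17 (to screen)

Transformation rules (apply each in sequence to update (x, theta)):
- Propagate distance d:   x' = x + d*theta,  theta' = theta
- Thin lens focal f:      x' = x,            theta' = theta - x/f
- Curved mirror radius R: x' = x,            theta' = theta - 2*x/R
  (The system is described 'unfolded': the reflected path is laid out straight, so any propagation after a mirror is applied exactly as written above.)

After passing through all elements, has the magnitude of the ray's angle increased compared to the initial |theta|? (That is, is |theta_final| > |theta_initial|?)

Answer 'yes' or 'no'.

Initial: x=-5.0000 theta=0.4000
After 1 (propagate distance d=17): x=1.8000 theta=0.4000
After 2 (thin lens f=20): x=1.8000 theta=0.3100
After 3 (propagate distance d=5): x=3.3500 theta=0.3100
After 4 (thin lens f=17): x=3.3500 theta=48/425 (≈0.1129)
After 5 (propagate distance d=21): x=9727/1700 (≈5.7218) theta=48/425 (≈0.1129)
After 6 (thin lens f=50): x=9727/1700 (≈5.7218) theta=-127/85000 (≈-0.0015)
After 7 (propagate distance d=22): x=120889/21250 (≈5.6889) theta=-127/85000 (≈-0.0015)
After 8 (thin lens f=49): x=120889/21250 (≈5.6889) theta=-489779/4165000 (≈-0.1176)
After 9 (propagate distance d=17 (to screen)): x=15368001/4165000 (≈3.6898) theta=-489779/4165000 (≈-0.1176)
|theta_initial|=0.4000 |theta_final|=489779/4165000 (≈0.1176) -> not increased

Answer: no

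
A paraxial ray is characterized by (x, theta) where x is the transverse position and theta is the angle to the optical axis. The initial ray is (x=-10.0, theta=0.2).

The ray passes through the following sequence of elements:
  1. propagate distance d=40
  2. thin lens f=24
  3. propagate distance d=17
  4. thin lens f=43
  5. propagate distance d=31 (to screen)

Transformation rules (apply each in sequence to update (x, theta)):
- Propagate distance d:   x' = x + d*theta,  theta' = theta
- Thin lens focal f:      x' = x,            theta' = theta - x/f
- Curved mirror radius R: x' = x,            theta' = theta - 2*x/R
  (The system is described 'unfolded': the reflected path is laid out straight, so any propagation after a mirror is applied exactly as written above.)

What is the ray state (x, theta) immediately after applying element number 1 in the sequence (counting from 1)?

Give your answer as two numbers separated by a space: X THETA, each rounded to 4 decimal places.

Initial: x=-10.0000 theta=0.2000
After 1 (propagate distance d=40): x=-2.0000 theta=0.2000
Rounded to 4 decimal places: x = -2.0000, theta = 0.2000

Answer: -2.0000 0.2000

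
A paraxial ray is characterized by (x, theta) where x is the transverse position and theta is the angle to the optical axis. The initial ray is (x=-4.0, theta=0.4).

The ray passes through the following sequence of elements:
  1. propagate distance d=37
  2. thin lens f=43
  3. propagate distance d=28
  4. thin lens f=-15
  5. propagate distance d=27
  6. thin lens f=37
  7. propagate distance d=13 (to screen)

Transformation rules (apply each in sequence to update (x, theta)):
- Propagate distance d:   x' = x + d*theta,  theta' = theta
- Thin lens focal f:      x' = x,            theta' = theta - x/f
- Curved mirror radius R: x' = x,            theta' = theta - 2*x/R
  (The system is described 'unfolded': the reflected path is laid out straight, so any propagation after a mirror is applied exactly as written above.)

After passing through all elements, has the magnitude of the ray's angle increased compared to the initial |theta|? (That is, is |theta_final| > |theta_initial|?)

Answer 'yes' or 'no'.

Initial: x=-4.0000 theta=0.4000
After 1 (propagate distance d=37): x=10.8000 theta=0.4000
After 2 (thin lens f=43): x=10.8000 theta=32/215 (≈0.1488)
After 3 (propagate distance d=28): x=3218/215 (≈14.9674) theta=32/215 (≈0.1488)
After 4 (thin lens f=-15): x=3218/215 (≈14.9674) theta=86/75 (≈1.1467)
After 5 (propagate distance d=27): x=49372/1075 (≈45.9274) theta=86/75 (≈1.1467)
After 6 (thin lens f=37): x=49372/1075 (≈45.9274) theta=-2258/23865 (≈-0.0946)
After 7 (propagate distance d=13 (to screen)): x=5333522/119325 (≈44.6974) theta=-2258/23865 (≈-0.0946)
|theta_initial|=0.4000 |theta_final|=2258/23865 (≈0.0946) -> not increased

Answer: no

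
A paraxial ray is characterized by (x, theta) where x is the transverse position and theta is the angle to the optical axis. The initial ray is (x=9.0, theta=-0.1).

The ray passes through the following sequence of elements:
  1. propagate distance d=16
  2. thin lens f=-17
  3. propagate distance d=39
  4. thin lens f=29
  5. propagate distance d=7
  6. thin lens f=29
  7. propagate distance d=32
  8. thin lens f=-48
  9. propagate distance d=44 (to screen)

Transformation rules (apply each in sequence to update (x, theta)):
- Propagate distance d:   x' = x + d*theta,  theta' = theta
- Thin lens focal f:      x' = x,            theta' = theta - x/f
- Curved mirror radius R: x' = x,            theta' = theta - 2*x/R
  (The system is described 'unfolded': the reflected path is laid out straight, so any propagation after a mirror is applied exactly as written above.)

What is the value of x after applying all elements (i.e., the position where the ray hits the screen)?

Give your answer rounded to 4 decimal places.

Answer: -69.7317

Derivation:
Initial: x=9.0000 theta=-0.1000
After 1 (propagate distance d=16): x=7.4000 theta=-0.1000
After 2 (thin lens f=-17): x=7.4000 theta=57/170 (≈0.3353)
After 3 (propagate distance d=39): x=3481/170 (≈20.4765) theta=57/170 (≈0.3353)
After 4 (thin lens f=29): x=3481/170 (≈20.4765) theta=-914/2465 (≈-0.3708)
After 5 (propagate distance d=7): x=88153/4930 (≈17.8809) theta=-914/2465 (≈-0.3708)
After 6 (thin lens f=29): x=88153/4930 (≈17.8809) theta=-28233/28594 (≈-0.9874)
After 7 (propagate distance d=32): x=-1960843/142970 (≈-13.7151) theta=-28233/28594 (≈-0.9874)
After 8 (thin lens f=-48): x=-1960843/142970 (≈-13.7151) theta=-8736763/6862560 (≈-1.2731)
After 9 (propagate distance d=44 (to screen)): x=-119634509/1715640 (≈-69.7317) theta=-8736763/6862560 (≈-1.2731)
Rounded to 4 decimal places: x = -69.7317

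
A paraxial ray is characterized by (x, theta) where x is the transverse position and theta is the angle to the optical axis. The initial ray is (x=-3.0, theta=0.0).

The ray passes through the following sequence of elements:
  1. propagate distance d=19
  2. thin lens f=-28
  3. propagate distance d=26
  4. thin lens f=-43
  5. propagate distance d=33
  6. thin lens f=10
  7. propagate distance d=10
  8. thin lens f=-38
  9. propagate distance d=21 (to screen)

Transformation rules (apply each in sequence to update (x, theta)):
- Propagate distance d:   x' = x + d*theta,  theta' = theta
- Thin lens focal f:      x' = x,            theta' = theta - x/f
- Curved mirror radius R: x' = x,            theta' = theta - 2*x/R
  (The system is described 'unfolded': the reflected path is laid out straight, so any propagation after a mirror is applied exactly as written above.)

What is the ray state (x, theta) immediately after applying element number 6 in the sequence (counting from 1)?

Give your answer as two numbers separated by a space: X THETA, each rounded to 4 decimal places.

Initial: x=-3.0000 theta=0.0000
After 1 (propagate distance d=19): x=-3.0000 theta=0.0000
After 2 (thin lens f=-28): x=-3.0000 theta=-3/28 (≈-0.1071)
After 3 (propagate distance d=26): x=-81/14 (≈-5.7857) theta=-3/28 (≈-0.1071)
After 4 (thin lens f=-43): x=-81/14 (≈-5.7857) theta=-291/1204 (≈-0.2417)
After 5 (propagate distance d=33): x=-2367/172 (≈-13.7616) theta=-291/1204 (≈-0.2417)
After 6 (thin lens f=10): x=-2367/172 (≈-13.7616) theta=13659/12040 (≈1.1345)
Rounded to 4 decimal places: x = -13.7616, theta = 1.1345

Answer: -13.7616 1.1345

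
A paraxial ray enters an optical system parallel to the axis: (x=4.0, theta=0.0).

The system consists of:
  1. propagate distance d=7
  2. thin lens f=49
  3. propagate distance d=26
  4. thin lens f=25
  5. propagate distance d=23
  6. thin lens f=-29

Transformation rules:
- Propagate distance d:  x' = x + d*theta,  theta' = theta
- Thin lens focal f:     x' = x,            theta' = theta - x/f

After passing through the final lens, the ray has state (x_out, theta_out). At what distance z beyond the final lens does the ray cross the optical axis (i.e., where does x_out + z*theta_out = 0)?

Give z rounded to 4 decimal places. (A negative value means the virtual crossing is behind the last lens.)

Answer: -7.9859

Derivation:
Initial: x=4.0000 theta=0.0000
After 1 (propagate distance d=7): x=4.0000 theta=0.0000
After 2 (thin lens f=49): x=4.0000 theta=-4/49 (≈-0.0816)
After 3 (propagate distance d=26): x=92/49 (≈1.8776) theta=-4/49 (≈-0.0816)
After 4 (thin lens f=25): x=92/49 (≈1.8776) theta=-192/1225 (≈-0.1567)
After 5 (propagate distance d=23): x=-2116/1225 (≈-1.7273) theta=-192/1225 (≈-0.1567)
After 6 (thin lens f=-29): x=-2116/1225 (≈-1.7273) theta=-7684/35525 (≈-0.2163)
z_focus = -x_out/theta_out = -(-2116/1225)/(-7684/35525) = -15341/1921 ≈ -7.9859
Rounded to 4 decimal places: z = -7.9859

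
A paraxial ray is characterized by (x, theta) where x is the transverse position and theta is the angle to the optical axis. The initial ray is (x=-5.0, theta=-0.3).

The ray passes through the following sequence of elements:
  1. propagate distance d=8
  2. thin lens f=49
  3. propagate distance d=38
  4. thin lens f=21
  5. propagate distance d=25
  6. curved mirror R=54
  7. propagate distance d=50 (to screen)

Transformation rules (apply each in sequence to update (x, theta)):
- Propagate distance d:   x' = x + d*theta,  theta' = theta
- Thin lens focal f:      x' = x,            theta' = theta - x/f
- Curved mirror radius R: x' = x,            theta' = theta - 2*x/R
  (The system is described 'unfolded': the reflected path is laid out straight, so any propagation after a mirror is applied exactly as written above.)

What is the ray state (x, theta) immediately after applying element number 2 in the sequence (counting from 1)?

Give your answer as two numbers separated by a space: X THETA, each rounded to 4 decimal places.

Initial: x=-5.0000 theta=-0.3000
After 1 (propagate distance d=8): x=-7.4000 theta=-0.3000
After 2 (thin lens f=49): x=-7.4000 theta=-73/490 (≈-0.1490)
Rounded to 4 decimal places: x = -7.4000, theta = -0.1490

Answer: -7.4000 -0.1490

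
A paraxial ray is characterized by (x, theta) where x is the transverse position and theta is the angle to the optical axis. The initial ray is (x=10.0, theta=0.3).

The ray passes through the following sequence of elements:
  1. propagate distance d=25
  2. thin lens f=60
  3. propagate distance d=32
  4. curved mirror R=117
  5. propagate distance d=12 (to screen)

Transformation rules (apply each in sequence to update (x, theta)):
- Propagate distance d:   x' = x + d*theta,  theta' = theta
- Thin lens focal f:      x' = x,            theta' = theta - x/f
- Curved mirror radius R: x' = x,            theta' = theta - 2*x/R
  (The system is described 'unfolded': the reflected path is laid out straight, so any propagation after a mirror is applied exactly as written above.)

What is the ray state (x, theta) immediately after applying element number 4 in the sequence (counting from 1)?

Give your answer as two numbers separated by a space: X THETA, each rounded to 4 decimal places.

Answer: 17.7667 -0.2954

Derivation:
Initial: x=10.0000 theta=0.3000
After 1 (propagate distance d=25): x=17.5000 theta=0.3000
After 2 (thin lens f=60): x=17.5000 theta=1/120 (≈0.0083)
After 3 (propagate distance d=32): x=533/30 (≈17.7667) theta=1/120 (≈0.0083)
After 4 (curved mirror R=117): x=533/30 (≈17.7667) theta=-319/1080 (≈-0.2954)
Rounded to 4 decimal places: x = 17.7667, theta = -0.2954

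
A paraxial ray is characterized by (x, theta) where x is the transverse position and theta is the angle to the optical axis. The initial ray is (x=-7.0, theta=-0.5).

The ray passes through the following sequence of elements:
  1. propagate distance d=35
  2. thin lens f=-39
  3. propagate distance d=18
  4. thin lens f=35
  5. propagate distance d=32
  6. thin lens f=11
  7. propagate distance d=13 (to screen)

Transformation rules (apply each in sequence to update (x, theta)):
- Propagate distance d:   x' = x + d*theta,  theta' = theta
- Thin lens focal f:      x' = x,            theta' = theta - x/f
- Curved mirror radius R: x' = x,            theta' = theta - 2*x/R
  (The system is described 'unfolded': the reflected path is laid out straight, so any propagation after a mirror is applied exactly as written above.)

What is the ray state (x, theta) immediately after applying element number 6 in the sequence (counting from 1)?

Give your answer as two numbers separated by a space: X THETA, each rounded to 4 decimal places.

Initial: x=-7.0000 theta=-0.5000
After 1 (propagate distance d=35): x=-24.5000 theta=-0.5000
After 2 (thin lens f=-39): x=-24.5000 theta=-44/39 (≈-1.1282)
After 3 (propagate distance d=18): x=-1165/26 (≈-44.8077) theta=-44/39 (≈-1.1282)
After 4 (thin lens f=35): x=-1165/26 (≈-44.8077) theta=83/546 (≈0.1520)
After 5 (propagate distance d=32): x=-21809/546 (≈-39.9432) theta=83/546 (≈0.1520)
After 6 (thin lens f=11): x=-21809/546 (≈-39.9432) theta=541/143 (≈3.7832)
Rounded to 4 decimal places: x = -39.9432, theta = 3.7832

Answer: -39.9432 3.7832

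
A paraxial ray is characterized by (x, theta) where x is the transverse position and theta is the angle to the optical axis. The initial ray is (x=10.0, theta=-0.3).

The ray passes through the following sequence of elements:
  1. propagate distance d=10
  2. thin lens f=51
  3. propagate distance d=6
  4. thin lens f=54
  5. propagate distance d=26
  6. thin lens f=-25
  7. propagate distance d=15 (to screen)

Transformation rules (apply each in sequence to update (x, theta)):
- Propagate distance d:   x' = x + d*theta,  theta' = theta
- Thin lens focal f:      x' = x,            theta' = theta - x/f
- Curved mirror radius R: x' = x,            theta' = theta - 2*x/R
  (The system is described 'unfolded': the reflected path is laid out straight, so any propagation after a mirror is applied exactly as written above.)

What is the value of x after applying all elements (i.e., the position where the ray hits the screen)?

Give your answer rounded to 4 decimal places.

Answer: -22.3335

Derivation:
Initial: x=10.0000 theta=-0.3000
After 1 (propagate distance d=10): x=7.0000 theta=-0.3000
After 2 (thin lens f=51): x=7.0000 theta=-223/510 (≈-0.4373)
After 3 (propagate distance d=6): x=372/85 (≈4.3765) theta=-223/510 (≈-0.4373)
After 4 (thin lens f=54): x=372/85 (≈4.3765) theta=-793/1530 (≈-0.5183)
After 5 (propagate distance d=26): x=-6961/765 (≈-9.0993) theta=-793/1530 (≈-0.5183)
After 6 (thin lens f=-25): x=-6961/765 (≈-9.0993) theta=-11249/12750 (≈-0.8823)
After 7 (propagate distance d=15 (to screen)): x=-170851/7650 (≈-22.3335) theta=-11249/12750 (≈-0.8823)
Rounded to 4 decimal places: x = -22.3335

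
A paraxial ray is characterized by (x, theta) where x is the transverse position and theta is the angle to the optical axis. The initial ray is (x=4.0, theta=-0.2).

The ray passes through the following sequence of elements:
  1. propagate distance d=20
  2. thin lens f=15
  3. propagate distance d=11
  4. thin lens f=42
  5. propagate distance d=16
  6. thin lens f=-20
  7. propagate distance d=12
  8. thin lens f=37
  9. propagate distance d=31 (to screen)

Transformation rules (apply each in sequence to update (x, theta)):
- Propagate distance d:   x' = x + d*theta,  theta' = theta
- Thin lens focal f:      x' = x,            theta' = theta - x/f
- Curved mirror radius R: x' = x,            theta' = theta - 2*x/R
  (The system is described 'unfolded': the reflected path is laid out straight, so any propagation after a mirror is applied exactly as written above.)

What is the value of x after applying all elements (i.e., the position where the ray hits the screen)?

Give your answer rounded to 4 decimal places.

Answer: -13.1180

Derivation:
Initial: x=4.0000 theta=-0.2000
After 1 (propagate distance d=20): x=0.0000 theta=-0.2000
After 2 (thin lens f=15): x=0.0000 theta=-0.2000
After 3 (propagate distance d=11): x=-2.2000 theta=-0.2000
After 4 (thin lens f=42): x=-2.2000 theta=-31/210 (≈-0.1476)
After 5 (propagate distance d=16): x=-479/105 (≈-4.5619) theta=-31/210 (≈-0.1476)
After 6 (thin lens f=-20): x=-479/105 (≈-4.5619) theta=-263/700 (≈-0.3757)
After 7 (propagate distance d=12): x=-4762/525 (≈-9.0705) theta=-263/700 (≈-0.3757)
After 8 (thin lens f=37): x=-4762/525 (≈-9.0705) theta=-2029/15540 (≈-0.1306)
After 9 (propagate distance d=31 (to screen)): x=-339757/25900 (≈-13.1180) theta=-2029/15540 (≈-0.1306)
Rounded to 4 decimal places: x = -13.1180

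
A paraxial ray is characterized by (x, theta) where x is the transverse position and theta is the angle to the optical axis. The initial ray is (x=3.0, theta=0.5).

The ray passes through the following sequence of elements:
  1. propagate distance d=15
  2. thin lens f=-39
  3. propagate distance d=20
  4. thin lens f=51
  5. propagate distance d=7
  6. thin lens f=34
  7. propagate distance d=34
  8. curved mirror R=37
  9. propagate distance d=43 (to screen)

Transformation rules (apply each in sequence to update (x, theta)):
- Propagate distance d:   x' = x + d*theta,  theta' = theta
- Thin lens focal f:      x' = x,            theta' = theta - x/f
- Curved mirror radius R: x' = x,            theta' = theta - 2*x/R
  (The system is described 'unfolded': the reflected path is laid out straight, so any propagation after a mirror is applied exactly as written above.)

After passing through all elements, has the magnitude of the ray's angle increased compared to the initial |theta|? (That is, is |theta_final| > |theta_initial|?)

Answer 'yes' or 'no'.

Initial: x=3.0000 theta=0.5000
After 1 (propagate distance d=15): x=10.5000 theta=0.5000
After 2 (thin lens f=-39): x=10.5000 theta=10/13 (≈0.7692)
After 3 (propagate distance d=20): x=673/26 (≈25.8846) theta=10/13 (≈0.7692)
After 4 (thin lens f=51): x=673/26 (≈25.8846) theta=347/1326 (≈0.2617)
After 5 (propagate distance d=7): x=18376/663 (≈27.7164) theta=347/1326 (≈0.2617)
After 6 (thin lens f=34): x=18376/663 (≈27.7164) theta=-4159/7514 (≈-0.5535)
After 7 (propagate distance d=34): x=347/39 (≈8.8974) theta=-4159/7514 (≈-0.5535)
After 8 (curved mirror R=37): x=347/39 (≈8.8974) theta=-862781/834054 (≈-1.0344)
After 9 (propagate distance d=43 (to screen)): x=-29678641/834054 (≈-35.5836) theta=-862781/834054 (≈-1.0344)
|theta_initial|=0.5000 |theta_final|=862781/834054 (≈1.0344) -> increased

Answer: yes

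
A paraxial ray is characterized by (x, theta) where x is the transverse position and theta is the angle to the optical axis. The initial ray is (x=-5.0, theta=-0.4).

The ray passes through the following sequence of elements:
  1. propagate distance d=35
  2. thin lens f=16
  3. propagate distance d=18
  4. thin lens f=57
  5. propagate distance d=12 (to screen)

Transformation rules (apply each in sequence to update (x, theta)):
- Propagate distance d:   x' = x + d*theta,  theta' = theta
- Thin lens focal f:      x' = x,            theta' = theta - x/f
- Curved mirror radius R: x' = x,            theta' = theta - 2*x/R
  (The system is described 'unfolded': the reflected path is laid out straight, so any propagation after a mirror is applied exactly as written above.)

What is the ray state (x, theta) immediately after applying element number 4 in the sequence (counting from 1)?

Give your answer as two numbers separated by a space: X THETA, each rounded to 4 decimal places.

Initial: x=-5.0000 theta=-0.4000
After 1 (propagate distance d=35): x=-19.0000 theta=-0.4000
After 2 (thin lens f=16): x=-19.0000 theta=0.7875
After 3 (propagate distance d=18): x=-4.8250 theta=0.7875
After 4 (thin lens f=57): x=-4.8250 theta=3977/4560 (≈0.8721)
Rounded to 4 decimal places: x = -4.8250, theta = 0.8721

Answer: -4.8250 0.8721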